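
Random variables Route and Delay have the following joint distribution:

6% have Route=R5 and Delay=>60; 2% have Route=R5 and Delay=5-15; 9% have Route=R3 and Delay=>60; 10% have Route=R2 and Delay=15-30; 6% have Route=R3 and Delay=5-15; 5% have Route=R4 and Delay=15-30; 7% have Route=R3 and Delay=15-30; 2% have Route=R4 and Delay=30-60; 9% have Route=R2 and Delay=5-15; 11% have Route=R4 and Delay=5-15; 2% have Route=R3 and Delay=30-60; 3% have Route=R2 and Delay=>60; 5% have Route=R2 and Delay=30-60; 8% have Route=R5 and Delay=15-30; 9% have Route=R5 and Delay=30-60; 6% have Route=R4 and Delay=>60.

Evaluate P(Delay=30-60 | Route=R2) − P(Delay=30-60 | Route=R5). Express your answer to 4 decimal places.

P(Route=R2) = 0.09 + 0.10 + 0.05 + 0.03 = 0.27; P(Delay=30-60 | Route=R2) = 0.05/0.27 = 0.18519.
P(Route=R5) = 0.02 + 0.08 + 0.09 + 0.06 = 0.25; P(Delay=30-60 | Route=R5) = 0.09/0.25 = 0.36000.
Difference = -0.1748.

-0.1748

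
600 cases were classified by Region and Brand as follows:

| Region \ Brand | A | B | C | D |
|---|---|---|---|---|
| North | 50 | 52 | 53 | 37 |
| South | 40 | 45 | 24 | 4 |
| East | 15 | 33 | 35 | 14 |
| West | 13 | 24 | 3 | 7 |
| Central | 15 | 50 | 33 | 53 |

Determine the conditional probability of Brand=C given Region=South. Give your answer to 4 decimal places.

Total with Region=South: 40 + 45 + 24 + 4 = 113.
P(Brand=C | Region=South) = 24/113 = 0.2124.

0.2124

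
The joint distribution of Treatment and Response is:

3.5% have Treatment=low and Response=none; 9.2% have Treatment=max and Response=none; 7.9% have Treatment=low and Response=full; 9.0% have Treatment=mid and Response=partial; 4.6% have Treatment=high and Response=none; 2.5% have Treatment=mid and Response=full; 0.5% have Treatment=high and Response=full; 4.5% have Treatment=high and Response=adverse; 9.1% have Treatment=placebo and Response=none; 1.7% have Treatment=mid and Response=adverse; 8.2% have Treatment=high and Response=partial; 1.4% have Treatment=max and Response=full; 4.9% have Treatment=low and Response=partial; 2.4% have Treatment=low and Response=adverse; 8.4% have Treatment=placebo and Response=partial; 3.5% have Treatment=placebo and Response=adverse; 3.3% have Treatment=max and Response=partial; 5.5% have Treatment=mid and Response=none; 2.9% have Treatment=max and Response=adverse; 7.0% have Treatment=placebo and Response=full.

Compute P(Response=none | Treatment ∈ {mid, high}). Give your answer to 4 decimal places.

0.2767

P(Treatment=mid) = 0.055 + 0.090 + 0.025 + 0.017 = 0.187.
P(Treatment=high) = 0.046 + 0.082 + 0.005 + 0.045 = 0.178.
P(Treatment ∈ {mid, high}) = 0.187 + 0.178 = 0.365; P(Response=none, Treatment ∈ {mid, high}) = 0.055 + 0.046 = 0.101.
P(Response=none | Treatment ∈ {mid, high}) = 0.101/0.365 = 0.2767.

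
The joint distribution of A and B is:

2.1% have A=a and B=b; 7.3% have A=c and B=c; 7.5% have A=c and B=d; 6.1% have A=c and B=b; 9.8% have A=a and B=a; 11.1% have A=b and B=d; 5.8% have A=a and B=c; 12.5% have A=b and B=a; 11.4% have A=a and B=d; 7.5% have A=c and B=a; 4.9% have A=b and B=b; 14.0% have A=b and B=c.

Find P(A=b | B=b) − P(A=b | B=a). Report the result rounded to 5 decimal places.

P(B=b) = 0.021 + 0.049 + 0.061 = 0.131; P(A=b | B=b) = 0.049/0.131 = 0.374046.
P(B=a) = 0.098 + 0.125 + 0.075 = 0.298; P(A=b | B=a) = 0.125/0.298 = 0.419463.
Difference = -0.04542.

-0.04542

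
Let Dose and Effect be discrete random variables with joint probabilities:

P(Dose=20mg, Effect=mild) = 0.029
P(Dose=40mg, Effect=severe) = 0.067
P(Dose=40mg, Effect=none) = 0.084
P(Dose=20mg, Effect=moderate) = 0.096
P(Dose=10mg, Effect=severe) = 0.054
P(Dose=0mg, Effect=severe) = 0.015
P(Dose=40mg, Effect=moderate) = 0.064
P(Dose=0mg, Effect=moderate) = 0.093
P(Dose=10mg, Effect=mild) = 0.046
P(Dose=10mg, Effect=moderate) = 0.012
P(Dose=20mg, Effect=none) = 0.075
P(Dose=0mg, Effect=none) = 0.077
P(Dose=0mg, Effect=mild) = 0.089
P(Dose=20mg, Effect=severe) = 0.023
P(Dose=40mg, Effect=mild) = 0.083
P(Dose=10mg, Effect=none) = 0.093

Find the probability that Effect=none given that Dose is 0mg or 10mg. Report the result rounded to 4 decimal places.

P(Dose=0mg) = 0.077 + 0.089 + 0.093 + 0.015 = 0.274.
P(Dose=10mg) = 0.093 + 0.046 + 0.012 + 0.054 = 0.205.
P(Dose ∈ {0mg, 10mg}) = 0.274 + 0.205 = 0.479; P(Effect=none, Dose ∈ {0mg, 10mg}) = 0.077 + 0.093 = 0.170.
P(Effect=none | Dose ∈ {0mg, 10mg}) = 0.170/0.479 = 0.3549.

0.3549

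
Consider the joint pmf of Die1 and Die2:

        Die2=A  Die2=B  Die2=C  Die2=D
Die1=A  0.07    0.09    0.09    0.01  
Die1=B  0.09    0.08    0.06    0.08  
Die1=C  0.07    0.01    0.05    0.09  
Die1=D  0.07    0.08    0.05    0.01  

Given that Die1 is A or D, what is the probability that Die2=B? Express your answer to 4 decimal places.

P(Die1=A) = 0.07 + 0.09 + 0.09 + 0.01 = 0.26.
P(Die1=D) = 0.07 + 0.08 + 0.05 + 0.01 = 0.21.
P(Die1 ∈ {A, D}) = 0.26 + 0.21 = 0.47; P(Die2=B, Die1 ∈ {A, D}) = 0.09 + 0.08 = 0.17.
P(Die2=B | Die1 ∈ {A, D}) = 0.17/0.47 = 0.3617.

0.3617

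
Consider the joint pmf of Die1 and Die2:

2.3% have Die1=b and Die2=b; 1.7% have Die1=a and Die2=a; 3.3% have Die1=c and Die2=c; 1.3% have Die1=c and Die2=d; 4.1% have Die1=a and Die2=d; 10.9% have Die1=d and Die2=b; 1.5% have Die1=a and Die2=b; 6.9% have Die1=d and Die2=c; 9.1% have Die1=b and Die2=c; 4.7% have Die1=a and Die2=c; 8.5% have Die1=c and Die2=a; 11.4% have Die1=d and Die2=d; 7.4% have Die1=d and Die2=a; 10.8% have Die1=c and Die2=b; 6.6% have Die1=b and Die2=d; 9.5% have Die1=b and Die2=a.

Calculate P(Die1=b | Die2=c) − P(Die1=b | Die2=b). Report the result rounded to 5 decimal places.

P(Die2=c) = 0.047 + 0.091 + 0.033 + 0.069 = 0.240; P(Die1=b | Die2=c) = 0.091/0.240 = 0.379167.
P(Die2=b) = 0.015 + 0.023 + 0.108 + 0.109 = 0.255; P(Die1=b | Die2=b) = 0.023/0.255 = 0.090196.
Difference = 0.28897.

0.28897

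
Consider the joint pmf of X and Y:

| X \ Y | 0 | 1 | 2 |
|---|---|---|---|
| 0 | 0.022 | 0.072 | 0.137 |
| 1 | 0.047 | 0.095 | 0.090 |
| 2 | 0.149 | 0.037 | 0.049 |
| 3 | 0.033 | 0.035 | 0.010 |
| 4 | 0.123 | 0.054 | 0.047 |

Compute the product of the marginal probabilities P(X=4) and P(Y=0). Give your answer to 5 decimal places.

P(X=4) = 0.123 + 0.054 + 0.047 = 0.224.
P(Y=0) = 0.022 + 0.047 + 0.149 + 0.033 + 0.123 = 0.374.
Product: 0.224 × 0.374 = 0.08378.

0.08378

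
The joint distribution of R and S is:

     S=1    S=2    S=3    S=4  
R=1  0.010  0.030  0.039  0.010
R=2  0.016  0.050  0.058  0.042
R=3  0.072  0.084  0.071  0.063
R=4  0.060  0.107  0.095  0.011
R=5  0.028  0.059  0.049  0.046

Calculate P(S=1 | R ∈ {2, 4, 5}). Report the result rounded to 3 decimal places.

P(R=2) = 0.016 + 0.050 + 0.058 + 0.042 = 0.166.
P(R=4) = 0.060 + 0.107 + 0.095 + 0.011 = 0.273.
P(R=5) = 0.028 + 0.059 + 0.049 + 0.046 = 0.182.
P(R ∈ {2, 4, 5}) = 0.166 + 0.273 + 0.182 = 0.621; P(S=1, R ∈ {2, 4, 5}) = 0.016 + 0.060 + 0.028 = 0.104.
P(S=1 | R ∈ {2, 4, 5}) = 0.104/0.621 = 0.167.

0.167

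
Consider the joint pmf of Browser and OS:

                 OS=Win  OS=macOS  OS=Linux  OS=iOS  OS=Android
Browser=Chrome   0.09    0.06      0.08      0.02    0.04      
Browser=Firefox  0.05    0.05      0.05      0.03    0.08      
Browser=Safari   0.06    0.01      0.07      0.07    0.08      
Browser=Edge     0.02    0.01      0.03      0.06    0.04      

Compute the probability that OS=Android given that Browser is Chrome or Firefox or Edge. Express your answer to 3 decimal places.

0.225

P(Browser=Chrome) = 0.09 + 0.06 + 0.08 + 0.02 + 0.04 = 0.29.
P(Browser=Firefox) = 0.05 + 0.05 + 0.05 + 0.03 + 0.08 = 0.26.
P(Browser=Edge) = 0.02 + 0.01 + 0.03 + 0.06 + 0.04 = 0.16.
P(Browser ∈ {Chrome, Firefox, Edge}) = 0.29 + 0.26 + 0.16 = 0.71; P(OS=Android, Browser ∈ {Chrome, Firefox, Edge}) = 0.04 + 0.08 + 0.04 = 0.16.
P(OS=Android | Browser ∈ {Chrome, Firefox, Edge}) = 0.16/0.71 = 0.225.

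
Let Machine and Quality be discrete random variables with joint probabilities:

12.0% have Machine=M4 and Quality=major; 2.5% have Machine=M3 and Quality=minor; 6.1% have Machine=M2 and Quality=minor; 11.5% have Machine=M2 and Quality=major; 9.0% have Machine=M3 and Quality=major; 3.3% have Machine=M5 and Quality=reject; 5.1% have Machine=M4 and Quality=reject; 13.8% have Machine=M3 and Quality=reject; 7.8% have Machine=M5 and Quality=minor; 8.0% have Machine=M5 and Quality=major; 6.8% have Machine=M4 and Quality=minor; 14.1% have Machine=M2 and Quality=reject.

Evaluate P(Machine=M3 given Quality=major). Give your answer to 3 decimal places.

P(Quality=major) = 0.115 + 0.090 + 0.120 + 0.080 = 0.405.
P(Machine=M3 | Quality=major) = 0.090/0.405 = 0.222.

0.222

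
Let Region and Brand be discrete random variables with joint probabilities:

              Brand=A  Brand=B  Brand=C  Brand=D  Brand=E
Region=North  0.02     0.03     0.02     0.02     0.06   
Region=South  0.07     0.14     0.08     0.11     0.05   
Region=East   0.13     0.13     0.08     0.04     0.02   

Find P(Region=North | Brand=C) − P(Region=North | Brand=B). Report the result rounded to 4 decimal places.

P(Brand=C) = 0.02 + 0.08 + 0.08 = 0.18; P(Region=North | Brand=C) = 0.02/0.18 = 0.11111.
P(Brand=B) = 0.03 + 0.14 + 0.13 = 0.30; P(Region=North | Brand=B) = 0.03/0.30 = 0.10000.
Difference = 0.0111.

0.0111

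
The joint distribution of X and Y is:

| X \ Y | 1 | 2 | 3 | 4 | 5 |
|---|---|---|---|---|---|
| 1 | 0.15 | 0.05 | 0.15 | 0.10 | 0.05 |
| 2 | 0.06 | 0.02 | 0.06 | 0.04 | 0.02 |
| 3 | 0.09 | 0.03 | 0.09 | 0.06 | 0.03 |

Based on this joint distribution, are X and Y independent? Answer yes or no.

Every cell satisfies P(X,Y) = P(X)·P(Y). For instance P(X=3) = 0.30, P(Y=5) = 0.10, and 0.30×0.10 = 0.03 matches the joint entry. So X and Y are independent.

yes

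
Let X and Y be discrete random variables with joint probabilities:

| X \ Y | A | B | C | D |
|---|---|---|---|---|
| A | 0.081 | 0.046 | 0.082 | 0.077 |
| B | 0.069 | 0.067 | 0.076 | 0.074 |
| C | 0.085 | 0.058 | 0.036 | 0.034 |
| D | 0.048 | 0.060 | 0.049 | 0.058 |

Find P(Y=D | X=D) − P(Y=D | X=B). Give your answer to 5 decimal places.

P(X=D) = 0.048 + 0.060 + 0.049 + 0.058 = 0.215; P(Y=D | X=D) = 0.058/0.215 = 0.269767.
P(X=B) = 0.069 + 0.067 + 0.076 + 0.074 = 0.286; P(Y=D | X=B) = 0.074/0.286 = 0.258741.
Difference = 0.01103.

0.01103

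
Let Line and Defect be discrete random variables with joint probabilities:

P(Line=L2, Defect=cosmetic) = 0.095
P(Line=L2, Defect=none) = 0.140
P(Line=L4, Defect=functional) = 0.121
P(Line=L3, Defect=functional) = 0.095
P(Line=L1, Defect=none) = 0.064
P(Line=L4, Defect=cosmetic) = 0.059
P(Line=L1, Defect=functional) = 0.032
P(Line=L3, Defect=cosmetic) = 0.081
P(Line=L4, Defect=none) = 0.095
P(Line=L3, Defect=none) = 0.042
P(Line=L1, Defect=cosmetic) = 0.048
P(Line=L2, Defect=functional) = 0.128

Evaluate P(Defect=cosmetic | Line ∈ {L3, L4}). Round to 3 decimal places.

P(Line=L3) = 0.042 + 0.081 + 0.095 = 0.218.
P(Line=L4) = 0.095 + 0.059 + 0.121 = 0.275.
P(Line ∈ {L3, L4}) = 0.218 + 0.275 = 0.493; P(Defect=cosmetic, Line ∈ {L3, L4}) = 0.081 + 0.059 = 0.140.
P(Defect=cosmetic | Line ∈ {L3, L4}) = 0.140/0.493 = 0.284.

0.284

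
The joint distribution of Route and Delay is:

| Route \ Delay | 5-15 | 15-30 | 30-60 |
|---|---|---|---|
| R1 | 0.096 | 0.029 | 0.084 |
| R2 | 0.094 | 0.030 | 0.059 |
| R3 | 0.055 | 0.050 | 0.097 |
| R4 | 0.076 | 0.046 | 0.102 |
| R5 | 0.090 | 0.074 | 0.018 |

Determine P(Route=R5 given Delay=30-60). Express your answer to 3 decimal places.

0.050

P(Delay=30-60) = 0.084 + 0.059 + 0.097 + 0.102 + 0.018 = 0.360.
P(Route=R5 | Delay=30-60) = 0.018/0.360 = 0.050.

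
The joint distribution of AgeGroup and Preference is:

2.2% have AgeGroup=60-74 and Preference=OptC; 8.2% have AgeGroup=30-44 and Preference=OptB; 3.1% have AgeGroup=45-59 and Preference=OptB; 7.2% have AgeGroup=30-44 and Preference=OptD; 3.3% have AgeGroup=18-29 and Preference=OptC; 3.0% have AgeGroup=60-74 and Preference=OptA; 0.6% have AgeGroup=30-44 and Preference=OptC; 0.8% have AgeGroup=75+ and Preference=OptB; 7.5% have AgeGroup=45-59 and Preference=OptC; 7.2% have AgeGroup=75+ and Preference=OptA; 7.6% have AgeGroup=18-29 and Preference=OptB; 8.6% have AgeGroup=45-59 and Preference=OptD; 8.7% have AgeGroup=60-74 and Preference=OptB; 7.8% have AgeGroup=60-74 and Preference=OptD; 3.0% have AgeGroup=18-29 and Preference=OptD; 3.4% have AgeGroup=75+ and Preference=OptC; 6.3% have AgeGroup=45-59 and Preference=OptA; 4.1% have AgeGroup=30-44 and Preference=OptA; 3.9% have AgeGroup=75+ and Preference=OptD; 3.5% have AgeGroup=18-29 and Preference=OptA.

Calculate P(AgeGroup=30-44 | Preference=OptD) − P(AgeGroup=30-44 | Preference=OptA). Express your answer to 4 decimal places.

0.0659

P(Preference=OptD) = 0.030 + 0.072 + 0.086 + 0.078 + 0.039 = 0.305; P(AgeGroup=30-44 | Preference=OptD) = 0.072/0.305 = 0.23607.
P(Preference=OptA) = 0.035 + 0.041 + 0.063 + 0.030 + 0.072 = 0.241; P(AgeGroup=30-44 | Preference=OptA) = 0.041/0.241 = 0.17012.
Difference = 0.0659.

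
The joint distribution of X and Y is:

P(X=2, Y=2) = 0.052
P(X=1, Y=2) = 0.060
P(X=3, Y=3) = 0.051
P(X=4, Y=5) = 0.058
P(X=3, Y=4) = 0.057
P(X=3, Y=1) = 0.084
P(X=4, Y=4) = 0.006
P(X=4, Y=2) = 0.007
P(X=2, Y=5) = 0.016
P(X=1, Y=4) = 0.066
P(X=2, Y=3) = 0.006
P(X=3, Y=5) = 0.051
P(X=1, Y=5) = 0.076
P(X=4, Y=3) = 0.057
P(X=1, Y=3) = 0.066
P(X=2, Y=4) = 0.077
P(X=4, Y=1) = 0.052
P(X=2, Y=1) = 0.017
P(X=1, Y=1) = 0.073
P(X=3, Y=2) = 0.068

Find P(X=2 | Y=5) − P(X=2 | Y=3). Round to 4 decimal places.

0.0463

P(Y=5) = 0.076 + 0.016 + 0.051 + 0.058 = 0.201; P(X=2 | Y=5) = 0.016/0.201 = 0.07960.
P(Y=3) = 0.066 + 0.006 + 0.051 + 0.057 = 0.180; P(X=2 | Y=3) = 0.006/0.180 = 0.03333.
Difference = 0.0463.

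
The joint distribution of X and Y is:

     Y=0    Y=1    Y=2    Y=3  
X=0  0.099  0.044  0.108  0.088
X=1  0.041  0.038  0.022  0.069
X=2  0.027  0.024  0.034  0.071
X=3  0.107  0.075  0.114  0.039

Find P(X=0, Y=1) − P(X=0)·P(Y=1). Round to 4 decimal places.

P(X=0) = 0.099 + 0.044 + 0.108 + 0.088 = 0.339.
P(Y=1) = 0.044 + 0.038 + 0.024 + 0.075 = 0.181.
P(X=0, Y=1) − P(X=0)P(Y=1) = 0.044 − 0.339×0.181 = -0.0174.

-0.0174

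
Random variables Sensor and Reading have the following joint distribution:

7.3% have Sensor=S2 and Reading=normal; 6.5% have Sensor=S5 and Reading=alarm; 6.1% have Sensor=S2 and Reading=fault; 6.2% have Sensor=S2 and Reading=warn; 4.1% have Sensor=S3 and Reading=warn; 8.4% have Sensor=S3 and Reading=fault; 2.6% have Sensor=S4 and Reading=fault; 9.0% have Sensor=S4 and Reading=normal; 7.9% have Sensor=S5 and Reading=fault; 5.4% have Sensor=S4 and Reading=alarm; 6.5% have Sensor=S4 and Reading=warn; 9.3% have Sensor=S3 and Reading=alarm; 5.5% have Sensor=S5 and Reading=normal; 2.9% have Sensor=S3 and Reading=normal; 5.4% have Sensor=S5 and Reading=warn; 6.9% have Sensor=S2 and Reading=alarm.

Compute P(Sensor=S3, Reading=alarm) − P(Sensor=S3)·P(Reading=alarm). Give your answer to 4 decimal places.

P(Sensor=S3) = 0.029 + 0.041 + 0.093 + 0.084 = 0.247.
P(Reading=alarm) = 0.069 + 0.093 + 0.054 + 0.065 = 0.281.
P(Sensor=S3, Reading=alarm) − P(Sensor=S3)P(Reading=alarm) = 0.093 − 0.247×0.281 = 0.0236.

0.0236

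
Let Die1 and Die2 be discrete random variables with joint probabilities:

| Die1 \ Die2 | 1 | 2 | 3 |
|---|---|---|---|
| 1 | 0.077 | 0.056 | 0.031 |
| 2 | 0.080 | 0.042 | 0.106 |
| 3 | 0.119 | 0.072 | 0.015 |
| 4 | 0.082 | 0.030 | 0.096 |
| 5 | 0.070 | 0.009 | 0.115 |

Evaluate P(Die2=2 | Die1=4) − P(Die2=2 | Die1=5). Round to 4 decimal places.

0.0978

P(Die1=4) = 0.082 + 0.030 + 0.096 = 0.208; P(Die2=2 | Die1=4) = 0.030/0.208 = 0.14423.
P(Die1=5) = 0.070 + 0.009 + 0.115 = 0.194; P(Die2=2 | Die1=5) = 0.009/0.194 = 0.04639.
Difference = 0.0978.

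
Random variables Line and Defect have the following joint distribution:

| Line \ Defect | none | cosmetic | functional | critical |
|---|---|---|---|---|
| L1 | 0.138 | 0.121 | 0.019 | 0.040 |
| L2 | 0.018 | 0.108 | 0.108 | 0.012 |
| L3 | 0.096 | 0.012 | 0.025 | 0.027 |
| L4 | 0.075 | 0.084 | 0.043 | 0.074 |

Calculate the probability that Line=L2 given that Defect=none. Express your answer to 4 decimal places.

P(Defect=none) = 0.138 + 0.018 + 0.096 + 0.075 = 0.327.
P(Line=L2 | Defect=none) = 0.018/0.327 = 0.0550.

0.0550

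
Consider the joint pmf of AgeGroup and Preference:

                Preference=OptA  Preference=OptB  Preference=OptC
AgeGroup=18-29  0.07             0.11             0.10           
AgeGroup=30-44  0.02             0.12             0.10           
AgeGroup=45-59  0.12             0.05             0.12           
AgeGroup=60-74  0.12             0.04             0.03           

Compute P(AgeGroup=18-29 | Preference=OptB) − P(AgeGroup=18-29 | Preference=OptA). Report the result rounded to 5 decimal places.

P(Preference=OptB) = 0.11 + 0.12 + 0.05 + 0.04 = 0.32; P(AgeGroup=18-29 | Preference=OptB) = 0.11/0.32 = 0.343750.
P(Preference=OptA) = 0.07 + 0.02 + 0.12 + 0.12 = 0.33; P(AgeGroup=18-29 | Preference=OptA) = 0.07/0.33 = 0.212121.
Difference = 0.13163.

0.13163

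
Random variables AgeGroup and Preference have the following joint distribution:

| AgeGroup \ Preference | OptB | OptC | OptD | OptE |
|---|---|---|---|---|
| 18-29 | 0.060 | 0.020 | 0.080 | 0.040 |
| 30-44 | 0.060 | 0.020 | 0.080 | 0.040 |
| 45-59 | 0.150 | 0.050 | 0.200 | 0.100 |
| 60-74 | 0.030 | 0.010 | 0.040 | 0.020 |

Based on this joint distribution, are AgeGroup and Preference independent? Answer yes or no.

yes

Every cell satisfies P(AgeGroup,Preference) = P(AgeGroup)·P(Preference). For instance P(AgeGroup=30-44) = 0.200, P(Preference=OptD) = 0.400, and 0.200×0.400 = 0.080 matches the joint entry. So AgeGroup and Preference are independent.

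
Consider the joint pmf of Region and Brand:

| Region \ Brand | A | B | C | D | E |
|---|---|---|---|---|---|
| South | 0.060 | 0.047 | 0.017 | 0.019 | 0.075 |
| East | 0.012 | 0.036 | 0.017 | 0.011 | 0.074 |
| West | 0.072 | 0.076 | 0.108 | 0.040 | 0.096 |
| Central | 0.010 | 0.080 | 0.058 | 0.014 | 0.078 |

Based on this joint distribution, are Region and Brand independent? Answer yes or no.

P(Region=West) = 0.392 and P(Brand=E) = 0.323, so their product is 0.12662, but P(Region=West, Brand=E) = 0.096. Since these differ, Region and Brand are not independent.

no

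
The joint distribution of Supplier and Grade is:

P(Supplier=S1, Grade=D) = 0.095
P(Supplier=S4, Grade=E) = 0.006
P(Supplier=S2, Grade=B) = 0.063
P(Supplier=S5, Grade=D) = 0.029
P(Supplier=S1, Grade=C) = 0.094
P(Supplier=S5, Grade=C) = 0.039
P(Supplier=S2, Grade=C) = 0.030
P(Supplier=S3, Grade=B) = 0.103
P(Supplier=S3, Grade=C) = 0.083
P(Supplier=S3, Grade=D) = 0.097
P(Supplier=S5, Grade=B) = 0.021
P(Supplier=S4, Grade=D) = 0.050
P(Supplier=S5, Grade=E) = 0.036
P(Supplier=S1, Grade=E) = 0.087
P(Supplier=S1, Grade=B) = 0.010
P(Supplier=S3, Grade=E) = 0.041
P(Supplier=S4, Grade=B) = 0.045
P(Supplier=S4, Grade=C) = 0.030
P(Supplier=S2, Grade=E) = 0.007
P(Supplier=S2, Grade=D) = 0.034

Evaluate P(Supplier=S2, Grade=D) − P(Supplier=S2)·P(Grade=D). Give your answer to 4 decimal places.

-0.0069

P(Supplier=S2) = 0.063 + 0.030 + 0.034 + 0.007 = 0.134.
P(Grade=D) = 0.095 + 0.034 + 0.097 + 0.050 + 0.029 = 0.305.
P(Supplier=S2, Grade=D) − P(Supplier=S2)P(Grade=D) = 0.034 − 0.134×0.305 = -0.0069.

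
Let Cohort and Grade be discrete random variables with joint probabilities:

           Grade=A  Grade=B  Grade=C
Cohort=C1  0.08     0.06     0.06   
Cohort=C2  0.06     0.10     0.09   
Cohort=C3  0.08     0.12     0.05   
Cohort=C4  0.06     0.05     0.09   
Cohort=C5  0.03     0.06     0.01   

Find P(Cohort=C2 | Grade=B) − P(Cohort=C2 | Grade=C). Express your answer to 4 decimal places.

P(Grade=B) = 0.06 + 0.10 + 0.12 + 0.05 + 0.06 = 0.39; P(Cohort=C2 | Grade=B) = 0.10/0.39 = 0.25641.
P(Grade=C) = 0.06 + 0.09 + 0.05 + 0.09 + 0.01 = 0.30; P(Cohort=C2 | Grade=C) = 0.09/0.30 = 0.30000.
Difference = -0.0436.

-0.0436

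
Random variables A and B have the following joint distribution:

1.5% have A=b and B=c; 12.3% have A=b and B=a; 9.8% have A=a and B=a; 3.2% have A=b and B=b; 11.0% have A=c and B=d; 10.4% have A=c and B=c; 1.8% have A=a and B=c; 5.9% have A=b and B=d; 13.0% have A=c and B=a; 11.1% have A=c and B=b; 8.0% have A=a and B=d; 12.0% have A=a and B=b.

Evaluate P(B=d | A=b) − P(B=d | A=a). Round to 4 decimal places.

P(A=b) = 0.123 + 0.032 + 0.015 + 0.059 = 0.229; P(B=d | A=b) = 0.059/0.229 = 0.25764.
P(A=a) = 0.098 + 0.120 + 0.018 + 0.080 = 0.316; P(B=d | A=a) = 0.080/0.316 = 0.25316.
Difference = 0.0045.

0.0045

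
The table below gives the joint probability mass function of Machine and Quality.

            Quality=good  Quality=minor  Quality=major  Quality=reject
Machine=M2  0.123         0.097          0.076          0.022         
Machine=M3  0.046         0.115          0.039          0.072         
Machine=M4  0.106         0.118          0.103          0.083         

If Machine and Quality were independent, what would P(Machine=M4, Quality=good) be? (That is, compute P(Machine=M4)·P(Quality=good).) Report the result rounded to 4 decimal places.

P(Machine=M4) = 0.106 + 0.118 + 0.103 + 0.083 = 0.410.
P(Quality=good) = 0.123 + 0.046 + 0.106 = 0.275.
Product: 0.410 × 0.275 = 0.1128.

0.1128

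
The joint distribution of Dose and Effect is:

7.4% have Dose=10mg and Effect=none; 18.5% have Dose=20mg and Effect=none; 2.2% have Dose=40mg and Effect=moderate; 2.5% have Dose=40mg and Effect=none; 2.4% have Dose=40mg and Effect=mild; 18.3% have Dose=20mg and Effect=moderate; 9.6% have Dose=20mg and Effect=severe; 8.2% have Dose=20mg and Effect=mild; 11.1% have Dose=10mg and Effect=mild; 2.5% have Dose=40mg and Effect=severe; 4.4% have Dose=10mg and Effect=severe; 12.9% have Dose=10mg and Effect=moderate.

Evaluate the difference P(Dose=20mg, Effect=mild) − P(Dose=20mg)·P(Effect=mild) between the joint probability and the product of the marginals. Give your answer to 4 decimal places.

-0.0365

P(Dose=20mg) = 0.185 + 0.082 + 0.183 + 0.096 = 0.546.
P(Effect=mild) = 0.111 + 0.082 + 0.024 = 0.217.
P(Dose=20mg, Effect=mild) − P(Dose=20mg)P(Effect=mild) = 0.082 − 0.546×0.217 = -0.0365.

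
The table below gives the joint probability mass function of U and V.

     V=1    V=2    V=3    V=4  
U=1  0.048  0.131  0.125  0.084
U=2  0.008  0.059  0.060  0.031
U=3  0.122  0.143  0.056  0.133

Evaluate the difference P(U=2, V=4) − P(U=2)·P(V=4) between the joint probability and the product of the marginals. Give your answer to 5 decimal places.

P(U=2) = 0.008 + 0.059 + 0.060 + 0.031 = 0.158.
P(V=4) = 0.084 + 0.031 + 0.133 = 0.248.
P(U=2, V=4) − P(U=2)P(V=4) = 0.031 − 0.158×0.248 = -0.00818.

-0.00818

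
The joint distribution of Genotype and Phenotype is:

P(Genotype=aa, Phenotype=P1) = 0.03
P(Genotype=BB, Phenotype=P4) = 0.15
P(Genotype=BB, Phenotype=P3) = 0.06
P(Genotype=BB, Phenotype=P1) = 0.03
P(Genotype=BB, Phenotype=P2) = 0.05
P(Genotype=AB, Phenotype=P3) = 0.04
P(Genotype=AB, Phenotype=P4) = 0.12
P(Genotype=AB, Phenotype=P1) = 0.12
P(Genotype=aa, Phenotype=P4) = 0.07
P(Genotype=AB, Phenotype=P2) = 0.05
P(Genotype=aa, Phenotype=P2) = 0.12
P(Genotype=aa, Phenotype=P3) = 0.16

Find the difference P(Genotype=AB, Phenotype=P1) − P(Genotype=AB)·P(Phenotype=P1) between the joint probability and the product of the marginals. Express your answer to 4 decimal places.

0.0606

P(Genotype=AB) = 0.12 + 0.05 + 0.04 + 0.12 = 0.33.
P(Phenotype=P1) = 0.03 + 0.12 + 0.03 = 0.18.
P(Genotype=AB, Phenotype=P1) − P(Genotype=AB)P(Phenotype=P1) = 0.12 − 0.33×0.18 = 0.0606.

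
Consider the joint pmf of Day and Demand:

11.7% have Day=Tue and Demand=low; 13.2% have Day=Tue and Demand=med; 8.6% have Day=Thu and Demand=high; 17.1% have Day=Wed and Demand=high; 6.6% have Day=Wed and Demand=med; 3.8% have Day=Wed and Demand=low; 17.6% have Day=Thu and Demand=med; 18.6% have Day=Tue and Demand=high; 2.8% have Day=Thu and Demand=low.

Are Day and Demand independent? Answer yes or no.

no

P(Day=Thu) = 0.290 and P(Demand=med) = 0.374, so their product is 0.10846, but P(Day=Thu, Demand=med) = 0.176. Since these differ, Day and Demand are not independent.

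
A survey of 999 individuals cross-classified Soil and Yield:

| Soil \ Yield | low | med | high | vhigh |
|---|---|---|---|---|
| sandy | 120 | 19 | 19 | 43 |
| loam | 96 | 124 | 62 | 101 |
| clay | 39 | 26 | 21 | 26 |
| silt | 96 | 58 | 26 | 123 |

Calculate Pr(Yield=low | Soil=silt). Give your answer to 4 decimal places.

0.3168

Total with Soil=silt: 96 + 58 + 26 + 123 = 303.
P(Yield=low | Soil=silt) = 96/303 = 0.3168.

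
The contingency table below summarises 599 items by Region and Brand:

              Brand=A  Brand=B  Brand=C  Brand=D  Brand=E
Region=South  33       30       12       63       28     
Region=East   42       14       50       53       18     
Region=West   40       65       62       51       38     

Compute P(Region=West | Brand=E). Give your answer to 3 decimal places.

Total with Brand=E: 28 + 18 + 38 = 84.
P(Region=West | Brand=E) = 38/84 = 0.452.

0.452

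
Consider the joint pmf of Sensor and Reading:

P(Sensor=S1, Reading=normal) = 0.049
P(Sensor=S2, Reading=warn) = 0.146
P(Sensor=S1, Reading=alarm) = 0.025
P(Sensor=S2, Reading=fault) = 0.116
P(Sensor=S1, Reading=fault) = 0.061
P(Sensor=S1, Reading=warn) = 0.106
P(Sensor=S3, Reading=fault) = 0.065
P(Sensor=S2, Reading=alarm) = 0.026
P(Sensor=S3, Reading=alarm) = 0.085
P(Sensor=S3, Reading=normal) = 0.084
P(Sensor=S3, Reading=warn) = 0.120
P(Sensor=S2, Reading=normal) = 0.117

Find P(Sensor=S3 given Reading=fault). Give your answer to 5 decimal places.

0.26860

P(Reading=fault) = 0.061 + 0.116 + 0.065 = 0.242.
P(Sensor=S3 | Reading=fault) = 0.065/0.242 = 0.26860.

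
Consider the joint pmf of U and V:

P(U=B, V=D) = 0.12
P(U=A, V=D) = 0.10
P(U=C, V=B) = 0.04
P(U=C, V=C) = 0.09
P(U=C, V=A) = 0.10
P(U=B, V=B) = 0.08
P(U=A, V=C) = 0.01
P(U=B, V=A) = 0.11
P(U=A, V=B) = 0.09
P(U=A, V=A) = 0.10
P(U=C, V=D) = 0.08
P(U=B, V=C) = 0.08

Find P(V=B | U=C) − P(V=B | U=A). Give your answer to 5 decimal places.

P(U=C) = 0.10 + 0.04 + 0.09 + 0.08 = 0.31; P(V=B | U=C) = 0.04/0.31 = 0.129032.
P(U=A) = 0.10 + 0.09 + 0.01 + 0.10 = 0.30; P(V=B | U=A) = 0.09/0.30 = 0.300000.
Difference = -0.17097.

-0.17097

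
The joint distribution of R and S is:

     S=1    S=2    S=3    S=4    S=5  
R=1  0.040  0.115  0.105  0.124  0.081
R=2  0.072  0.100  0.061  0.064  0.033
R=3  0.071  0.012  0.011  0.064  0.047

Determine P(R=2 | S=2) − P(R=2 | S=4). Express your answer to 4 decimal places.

0.1866

P(S=2) = 0.115 + 0.100 + 0.012 = 0.227; P(R=2 | S=2) = 0.100/0.227 = 0.44053.
P(S=4) = 0.124 + 0.064 + 0.064 = 0.252; P(R=2 | S=4) = 0.064/0.252 = 0.25397.
Difference = 0.1866.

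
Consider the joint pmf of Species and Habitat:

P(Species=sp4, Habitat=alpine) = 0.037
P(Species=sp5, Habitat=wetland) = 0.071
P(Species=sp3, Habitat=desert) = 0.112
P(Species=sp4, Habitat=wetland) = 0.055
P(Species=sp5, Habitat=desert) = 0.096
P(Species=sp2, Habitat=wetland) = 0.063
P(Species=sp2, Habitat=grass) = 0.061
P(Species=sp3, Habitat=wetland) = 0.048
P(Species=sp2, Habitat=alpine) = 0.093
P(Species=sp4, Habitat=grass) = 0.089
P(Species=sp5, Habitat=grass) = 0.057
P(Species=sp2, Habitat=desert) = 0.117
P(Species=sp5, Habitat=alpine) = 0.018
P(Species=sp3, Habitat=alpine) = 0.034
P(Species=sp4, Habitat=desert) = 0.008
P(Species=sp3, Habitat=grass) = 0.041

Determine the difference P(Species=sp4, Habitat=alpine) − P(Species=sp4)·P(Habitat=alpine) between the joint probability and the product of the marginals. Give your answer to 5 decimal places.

0.00260

P(Species=sp4) = 0.089 + 0.055 + 0.008 + 0.037 = 0.189.
P(Habitat=alpine) = 0.093 + 0.034 + 0.037 + 0.018 = 0.182.
P(Species=sp4, Habitat=alpine) − P(Species=sp4)P(Habitat=alpine) = 0.037 − 0.189×0.182 = 0.00260.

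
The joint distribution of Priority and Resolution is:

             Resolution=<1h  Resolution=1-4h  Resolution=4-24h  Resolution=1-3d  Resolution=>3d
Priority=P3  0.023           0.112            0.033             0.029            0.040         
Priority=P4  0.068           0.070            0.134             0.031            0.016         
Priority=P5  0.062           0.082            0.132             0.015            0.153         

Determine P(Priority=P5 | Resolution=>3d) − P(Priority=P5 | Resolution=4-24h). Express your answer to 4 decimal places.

P(Resolution=>3d) = 0.040 + 0.016 + 0.153 = 0.209; P(Priority=P5 | Resolution=>3d) = 0.153/0.209 = 0.73206.
P(Resolution=4-24h) = 0.033 + 0.134 + 0.132 = 0.299; P(Priority=P5 | Resolution=4-24h) = 0.132/0.299 = 0.44147.
Difference = 0.2906.

0.2906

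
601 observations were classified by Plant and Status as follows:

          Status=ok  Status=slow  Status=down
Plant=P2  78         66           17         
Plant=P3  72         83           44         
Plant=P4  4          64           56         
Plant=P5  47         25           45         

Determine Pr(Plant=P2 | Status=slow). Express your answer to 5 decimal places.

0.27731

Total with Status=slow: 66 + 83 + 64 + 25 = 238.
P(Plant=P2 | Status=slow) = 66/238 = 0.27731.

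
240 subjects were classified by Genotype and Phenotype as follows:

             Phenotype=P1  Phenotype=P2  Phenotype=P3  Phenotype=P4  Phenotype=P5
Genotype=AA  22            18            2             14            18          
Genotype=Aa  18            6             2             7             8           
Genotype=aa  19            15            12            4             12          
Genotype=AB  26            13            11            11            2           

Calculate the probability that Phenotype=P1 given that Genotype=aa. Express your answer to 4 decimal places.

Total with Genotype=aa: 19 + 15 + 12 + 4 + 12 = 62.
P(Phenotype=P1 | Genotype=aa) = 19/62 = 0.3065.

0.3065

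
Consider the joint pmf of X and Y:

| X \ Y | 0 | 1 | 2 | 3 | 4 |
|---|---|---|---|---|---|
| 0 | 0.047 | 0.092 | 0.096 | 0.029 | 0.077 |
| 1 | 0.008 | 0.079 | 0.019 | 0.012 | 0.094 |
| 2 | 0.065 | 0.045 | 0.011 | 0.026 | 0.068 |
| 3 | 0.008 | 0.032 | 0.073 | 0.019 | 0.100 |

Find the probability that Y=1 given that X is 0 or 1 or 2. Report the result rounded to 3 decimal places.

P(X=0) = 0.047 + 0.092 + 0.096 + 0.029 + 0.077 = 0.341.
P(X=1) = 0.008 + 0.079 + 0.019 + 0.012 + 0.094 = 0.212.
P(X=2) = 0.065 + 0.045 + 0.011 + 0.026 + 0.068 = 0.215.
P(X ∈ {0, 1, 2}) = 0.341 + 0.212 + 0.215 = 0.768; P(Y=1, X ∈ {0, 1, 2}) = 0.092 + 0.079 + 0.045 = 0.216.
P(Y=1 | X ∈ {0, 1, 2}) = 0.216/0.768 = 0.281.

0.281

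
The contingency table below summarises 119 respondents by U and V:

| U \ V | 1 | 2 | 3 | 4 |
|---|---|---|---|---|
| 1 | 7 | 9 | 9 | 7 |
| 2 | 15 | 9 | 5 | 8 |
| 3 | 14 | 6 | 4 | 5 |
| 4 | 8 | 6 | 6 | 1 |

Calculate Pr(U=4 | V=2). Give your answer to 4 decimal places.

0.2000

Total with V=2: 9 + 9 + 6 + 6 = 30.
P(U=4 | V=2) = 6/30 = 0.2000.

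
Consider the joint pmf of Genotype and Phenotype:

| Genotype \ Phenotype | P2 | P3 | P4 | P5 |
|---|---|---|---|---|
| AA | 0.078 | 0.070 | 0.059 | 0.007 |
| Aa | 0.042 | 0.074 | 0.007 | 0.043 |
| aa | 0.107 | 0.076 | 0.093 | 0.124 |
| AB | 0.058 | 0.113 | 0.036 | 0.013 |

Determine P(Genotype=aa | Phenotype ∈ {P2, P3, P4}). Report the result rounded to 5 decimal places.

P(Phenotype=P2) = 0.078 + 0.042 + 0.107 + 0.058 = 0.285.
P(Phenotype=P3) = 0.070 + 0.074 + 0.076 + 0.113 = 0.333.
P(Phenotype=P4) = 0.059 + 0.007 + 0.093 + 0.036 = 0.195.
P(Phenotype ∈ {P2, P3, P4}) = 0.285 + 0.333 + 0.195 = 0.813; P(Genotype=aa, Phenotype ∈ {P2, P3, P4}) = 0.107 + 0.076 + 0.093 = 0.276.
P(Genotype=aa | Phenotype ∈ {P2, P3, P4}) = 0.276/0.813 = 0.33948.

0.33948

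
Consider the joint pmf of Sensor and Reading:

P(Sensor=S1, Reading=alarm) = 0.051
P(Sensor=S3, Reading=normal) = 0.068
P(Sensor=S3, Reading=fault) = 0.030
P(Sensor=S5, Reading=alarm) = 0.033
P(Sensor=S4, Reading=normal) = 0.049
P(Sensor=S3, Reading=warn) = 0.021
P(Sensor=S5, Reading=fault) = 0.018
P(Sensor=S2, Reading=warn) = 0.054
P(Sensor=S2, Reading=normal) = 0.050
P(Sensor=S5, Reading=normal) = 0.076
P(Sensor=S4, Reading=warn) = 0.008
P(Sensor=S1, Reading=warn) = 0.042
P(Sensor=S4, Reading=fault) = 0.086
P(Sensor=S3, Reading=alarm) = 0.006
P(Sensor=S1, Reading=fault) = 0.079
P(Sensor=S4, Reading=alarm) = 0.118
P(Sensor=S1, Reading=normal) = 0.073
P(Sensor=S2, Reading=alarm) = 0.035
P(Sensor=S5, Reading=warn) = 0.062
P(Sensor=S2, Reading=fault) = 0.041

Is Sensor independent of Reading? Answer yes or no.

P(Sensor=S4) = 0.261 and P(Reading=alarm) = 0.243, so their product is 0.06342, but P(Sensor=S4, Reading=alarm) = 0.118. Since these differ, Sensor and Reading are not independent.

no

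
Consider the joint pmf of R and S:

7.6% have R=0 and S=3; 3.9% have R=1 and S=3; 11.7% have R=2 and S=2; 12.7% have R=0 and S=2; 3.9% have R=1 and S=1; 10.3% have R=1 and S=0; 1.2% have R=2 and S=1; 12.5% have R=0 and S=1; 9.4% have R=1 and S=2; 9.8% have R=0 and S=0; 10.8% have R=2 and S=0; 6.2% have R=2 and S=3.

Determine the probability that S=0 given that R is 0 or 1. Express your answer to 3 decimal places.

P(R=0) = 0.098 + 0.125 + 0.127 + 0.076 = 0.426.
P(R=1) = 0.103 + 0.039 + 0.094 + 0.039 = 0.275.
P(R ∈ {0, 1}) = 0.426 + 0.275 = 0.701; P(S=0, R ∈ {0, 1}) = 0.098 + 0.103 = 0.201.
P(S=0 | R ∈ {0, 1}) = 0.201/0.701 = 0.287.

0.287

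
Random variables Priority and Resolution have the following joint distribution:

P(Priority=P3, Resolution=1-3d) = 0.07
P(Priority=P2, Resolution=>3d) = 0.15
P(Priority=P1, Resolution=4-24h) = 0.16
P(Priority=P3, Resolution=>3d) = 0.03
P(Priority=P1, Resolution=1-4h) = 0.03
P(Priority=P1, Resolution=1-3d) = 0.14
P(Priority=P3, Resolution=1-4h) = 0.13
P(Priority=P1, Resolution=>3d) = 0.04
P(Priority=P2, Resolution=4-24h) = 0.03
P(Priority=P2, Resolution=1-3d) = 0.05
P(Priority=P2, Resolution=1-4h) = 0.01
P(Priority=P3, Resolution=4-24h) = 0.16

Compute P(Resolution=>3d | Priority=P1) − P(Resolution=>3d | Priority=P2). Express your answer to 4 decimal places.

P(Priority=P1) = 0.03 + 0.16 + 0.14 + 0.04 = 0.37; P(Resolution=>3d | Priority=P1) = 0.04/0.37 = 0.10811.
P(Priority=P2) = 0.01 + 0.03 + 0.05 + 0.15 = 0.24; P(Resolution=>3d | Priority=P2) = 0.15/0.24 = 0.62500.
Difference = -0.5169.

-0.5169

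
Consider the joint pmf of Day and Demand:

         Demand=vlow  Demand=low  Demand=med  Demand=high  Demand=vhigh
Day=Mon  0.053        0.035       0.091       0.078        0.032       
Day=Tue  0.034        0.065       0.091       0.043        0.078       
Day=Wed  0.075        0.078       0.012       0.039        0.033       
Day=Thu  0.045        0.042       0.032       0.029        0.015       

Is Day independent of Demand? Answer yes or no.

no

P(Day=Wed) = 0.237 and P(Demand=med) = 0.226, so their product is 0.05356, but P(Day=Wed, Demand=med) = 0.012. Since these differ, Day and Demand are not independent.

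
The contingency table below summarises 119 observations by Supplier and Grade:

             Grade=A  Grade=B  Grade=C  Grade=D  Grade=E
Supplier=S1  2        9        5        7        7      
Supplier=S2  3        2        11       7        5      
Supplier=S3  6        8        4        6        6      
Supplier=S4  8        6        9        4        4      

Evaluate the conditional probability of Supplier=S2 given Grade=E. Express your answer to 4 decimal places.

0.2273

Total with Grade=E: 7 + 5 + 6 + 4 = 22.
P(Supplier=S2 | Grade=E) = 5/22 = 0.2273.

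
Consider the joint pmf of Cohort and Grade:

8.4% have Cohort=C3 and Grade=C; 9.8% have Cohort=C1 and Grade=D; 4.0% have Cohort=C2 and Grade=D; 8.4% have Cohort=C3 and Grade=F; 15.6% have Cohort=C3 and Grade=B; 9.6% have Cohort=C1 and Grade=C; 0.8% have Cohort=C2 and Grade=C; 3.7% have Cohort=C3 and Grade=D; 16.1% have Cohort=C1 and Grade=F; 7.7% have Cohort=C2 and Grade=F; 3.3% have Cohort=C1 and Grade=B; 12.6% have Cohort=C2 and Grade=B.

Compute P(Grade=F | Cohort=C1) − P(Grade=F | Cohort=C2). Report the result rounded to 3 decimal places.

0.108

P(Cohort=C1) = 0.033 + 0.096 + 0.098 + 0.161 = 0.388; P(Grade=F | Cohort=C1) = 0.161/0.388 = 0.4149.
P(Cohort=C2) = 0.126 + 0.008 + 0.040 + 0.077 = 0.251; P(Grade=F | Cohort=C2) = 0.077/0.251 = 0.3068.
Difference = 0.108.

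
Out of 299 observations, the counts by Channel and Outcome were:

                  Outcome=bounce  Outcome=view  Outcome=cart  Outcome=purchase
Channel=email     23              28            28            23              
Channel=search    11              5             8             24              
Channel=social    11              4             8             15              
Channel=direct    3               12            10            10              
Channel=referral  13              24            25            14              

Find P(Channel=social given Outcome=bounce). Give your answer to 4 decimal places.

0.1803

Total with Outcome=bounce: 23 + 11 + 11 + 3 + 13 = 61.
P(Channel=social | Outcome=bounce) = 11/61 = 0.1803.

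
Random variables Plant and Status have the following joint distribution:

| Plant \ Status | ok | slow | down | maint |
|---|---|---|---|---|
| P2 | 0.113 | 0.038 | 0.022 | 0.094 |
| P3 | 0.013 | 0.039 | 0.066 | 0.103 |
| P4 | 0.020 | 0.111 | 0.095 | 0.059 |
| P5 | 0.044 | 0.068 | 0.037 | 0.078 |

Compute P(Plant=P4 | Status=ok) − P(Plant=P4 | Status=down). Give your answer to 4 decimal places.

-0.3266

P(Status=ok) = 0.113 + 0.013 + 0.020 + 0.044 = 0.190; P(Plant=P4 | Status=ok) = 0.020/0.190 = 0.10526.
P(Status=down) = 0.022 + 0.066 + 0.095 + 0.037 = 0.220; P(Plant=P4 | Status=down) = 0.095/0.220 = 0.43182.
Difference = -0.3266.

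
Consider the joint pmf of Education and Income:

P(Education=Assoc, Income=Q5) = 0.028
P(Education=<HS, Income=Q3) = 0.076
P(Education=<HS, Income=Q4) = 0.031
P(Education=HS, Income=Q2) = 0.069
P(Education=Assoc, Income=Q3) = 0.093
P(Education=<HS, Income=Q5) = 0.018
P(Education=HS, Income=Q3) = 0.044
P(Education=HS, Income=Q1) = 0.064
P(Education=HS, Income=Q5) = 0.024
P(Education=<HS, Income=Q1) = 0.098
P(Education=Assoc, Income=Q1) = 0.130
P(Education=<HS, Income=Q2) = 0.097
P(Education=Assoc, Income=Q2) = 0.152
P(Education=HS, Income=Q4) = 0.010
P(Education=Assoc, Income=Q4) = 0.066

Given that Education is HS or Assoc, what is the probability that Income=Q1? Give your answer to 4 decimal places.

P(Education=HS) = 0.064 + 0.069 + 0.044 + 0.010 + 0.024 = 0.211.
P(Education=Assoc) = 0.130 + 0.152 + 0.093 + 0.066 + 0.028 = 0.469.
P(Education ∈ {HS, Assoc}) = 0.211 + 0.469 = 0.680; P(Income=Q1, Education ∈ {HS, Assoc}) = 0.064 + 0.130 = 0.194.
P(Income=Q1 | Education ∈ {HS, Assoc}) = 0.194/0.680 = 0.2853.

0.2853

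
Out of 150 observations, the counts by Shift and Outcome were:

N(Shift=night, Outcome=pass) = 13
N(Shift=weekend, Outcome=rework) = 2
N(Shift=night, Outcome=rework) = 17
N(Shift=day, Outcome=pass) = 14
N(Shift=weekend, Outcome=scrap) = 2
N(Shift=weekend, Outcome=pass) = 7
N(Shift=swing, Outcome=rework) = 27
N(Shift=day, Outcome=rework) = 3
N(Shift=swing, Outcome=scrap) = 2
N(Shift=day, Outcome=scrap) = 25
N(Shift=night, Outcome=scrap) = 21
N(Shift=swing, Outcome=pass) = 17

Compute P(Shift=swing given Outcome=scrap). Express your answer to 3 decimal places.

Total with Outcome=scrap: 25 + 2 + 21 + 2 = 50.
P(Shift=swing | Outcome=scrap) = 2/50 = 0.040.

0.040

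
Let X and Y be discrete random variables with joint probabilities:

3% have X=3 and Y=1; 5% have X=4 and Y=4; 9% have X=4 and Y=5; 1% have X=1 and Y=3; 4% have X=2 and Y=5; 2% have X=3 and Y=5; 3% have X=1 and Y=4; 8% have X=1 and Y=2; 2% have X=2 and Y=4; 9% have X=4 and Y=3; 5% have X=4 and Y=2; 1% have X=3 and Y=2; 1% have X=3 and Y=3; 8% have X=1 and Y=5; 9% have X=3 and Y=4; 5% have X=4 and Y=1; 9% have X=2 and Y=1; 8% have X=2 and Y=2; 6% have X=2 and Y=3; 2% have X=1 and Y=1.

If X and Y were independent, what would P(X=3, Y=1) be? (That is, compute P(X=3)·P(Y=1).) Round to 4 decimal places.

P(X=3) = 0.03 + 0.01 + 0.01 + 0.09 + 0.02 = 0.16.
P(Y=1) = 0.02 + 0.09 + 0.03 + 0.05 = 0.19.
Product: 0.16 × 0.19 = 0.0304.

0.0304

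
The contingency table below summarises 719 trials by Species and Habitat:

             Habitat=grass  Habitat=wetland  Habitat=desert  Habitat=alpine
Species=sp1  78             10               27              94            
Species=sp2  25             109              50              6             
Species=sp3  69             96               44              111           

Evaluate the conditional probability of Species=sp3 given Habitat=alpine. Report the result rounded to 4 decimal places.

Total with Habitat=alpine: 94 + 6 + 111 = 211.
P(Species=sp3 | Habitat=alpine) = 111/211 = 0.5261.

0.5261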